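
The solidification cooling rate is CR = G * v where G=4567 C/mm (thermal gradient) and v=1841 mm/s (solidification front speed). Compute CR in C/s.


CR = 4567 * 1841 = 8407847 C/s


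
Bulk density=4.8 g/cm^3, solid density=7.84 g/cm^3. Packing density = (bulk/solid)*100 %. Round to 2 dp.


Packing = (4.8/7.84)*100 = 61.22 %


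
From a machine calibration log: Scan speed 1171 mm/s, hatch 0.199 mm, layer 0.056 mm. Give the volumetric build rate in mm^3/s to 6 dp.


Rate = 1171 * 0.199 * 0.056 = 13.049624 mm^3/s


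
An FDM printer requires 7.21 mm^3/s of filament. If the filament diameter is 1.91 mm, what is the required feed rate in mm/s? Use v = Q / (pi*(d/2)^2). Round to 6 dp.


A = pi*(1.91/2)^2 = 2.865211
v = 7.21 / 2.865211 = 2.516394 mm/s


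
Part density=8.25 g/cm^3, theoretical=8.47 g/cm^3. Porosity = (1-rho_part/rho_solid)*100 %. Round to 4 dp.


Porosity = (1-8.25/8.47)*100 = 2.5974 %


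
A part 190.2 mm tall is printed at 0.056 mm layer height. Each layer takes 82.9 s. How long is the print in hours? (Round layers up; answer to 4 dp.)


Layers = ceil(190.2/0.056) = 3397
t = 3397 * 82.9 / 3600 = 78.2254 hrs


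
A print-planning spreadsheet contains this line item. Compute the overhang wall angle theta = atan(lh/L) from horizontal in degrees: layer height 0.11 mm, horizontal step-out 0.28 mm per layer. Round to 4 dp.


angle = atan(0.11/0.28) = 21.4477 degrees


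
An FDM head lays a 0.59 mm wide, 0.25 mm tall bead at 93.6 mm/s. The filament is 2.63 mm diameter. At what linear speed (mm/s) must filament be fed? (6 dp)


Q = 0.59 * 0.25 * 93.6 = 13.806 mm^3/s
A_fil = pi*(2.63/2)^2 = 5.43252056 mm^2
v_feed = 13.806 / 5.43252056 = 2.541362 mm/s


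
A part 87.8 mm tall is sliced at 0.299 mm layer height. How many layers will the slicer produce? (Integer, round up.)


Layers = ceil(87.8/0.299) = 294


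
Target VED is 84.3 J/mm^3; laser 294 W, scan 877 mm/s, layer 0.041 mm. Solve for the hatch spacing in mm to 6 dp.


h = 294 / (84.3*877*0.041) = 0.096992 mm


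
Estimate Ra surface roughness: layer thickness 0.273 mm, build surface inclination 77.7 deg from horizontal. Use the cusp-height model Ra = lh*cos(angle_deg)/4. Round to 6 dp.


Ra = 0.273 * cos(77.7) / 4 = 0.014539 mm


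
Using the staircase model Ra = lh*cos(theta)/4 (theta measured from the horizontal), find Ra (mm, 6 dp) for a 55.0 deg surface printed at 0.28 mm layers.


Ra = 0.28 * cos(55.0) / 4 = 0.04015 mm


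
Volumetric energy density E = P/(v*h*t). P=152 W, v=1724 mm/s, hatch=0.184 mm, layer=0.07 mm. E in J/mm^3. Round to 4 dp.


E = 152 / (1724*0.184*0.07) = 6.8453 J/mm^3


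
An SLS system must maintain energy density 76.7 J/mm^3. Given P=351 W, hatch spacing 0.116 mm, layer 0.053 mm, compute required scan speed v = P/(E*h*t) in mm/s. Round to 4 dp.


v = 351 / (76.7*0.116*0.053) = 744.3512 mm/s


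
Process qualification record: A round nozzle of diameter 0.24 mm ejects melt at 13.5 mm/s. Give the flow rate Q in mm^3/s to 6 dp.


A = pi*(0.24/2)^2 = 0.04523893 mm^2
Q = 0.04523893 * 13.5 = 0.610726 mm^3/s


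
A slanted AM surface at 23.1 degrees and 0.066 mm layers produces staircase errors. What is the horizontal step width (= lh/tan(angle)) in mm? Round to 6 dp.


step = 0.066 / tan(23.1) = 0.154735 mm


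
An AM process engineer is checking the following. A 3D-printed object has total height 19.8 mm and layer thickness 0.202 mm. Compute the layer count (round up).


Layers = ceil(19.8/0.202) = 99


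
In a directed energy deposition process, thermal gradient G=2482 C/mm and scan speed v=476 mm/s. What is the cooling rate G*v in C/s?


CR = 2482 * 476 = 1181432 C/s


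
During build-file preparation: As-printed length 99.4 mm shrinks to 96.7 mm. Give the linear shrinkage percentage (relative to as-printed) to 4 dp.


Shrinkage = ((99.4-96.7)/99.4)*100 = 2.7163 %


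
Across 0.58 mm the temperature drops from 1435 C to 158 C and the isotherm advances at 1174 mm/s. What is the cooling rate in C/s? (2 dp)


G = (1435-158)/0.58 = 2201.72413793 C/mm
CR = 2201.72413793 * 1174 = 2584824.14 C/s


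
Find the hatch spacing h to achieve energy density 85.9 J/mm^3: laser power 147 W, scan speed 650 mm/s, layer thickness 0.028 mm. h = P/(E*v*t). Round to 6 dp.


h = 147 / (85.9*650*0.028) = 0.094027 mm


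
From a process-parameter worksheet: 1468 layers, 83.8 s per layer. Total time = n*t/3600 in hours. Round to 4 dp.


t = 1468 * 83.8 / 3600 = 34.1718 hrs


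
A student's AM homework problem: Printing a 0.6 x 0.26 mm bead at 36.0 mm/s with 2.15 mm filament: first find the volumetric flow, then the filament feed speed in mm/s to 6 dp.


Q = 0.6 * 0.26 * 36.0 = 5.616 mm^3/s
A_fil = pi*(2.15/2)^2 = 3.63050301 mm^2
v_feed = 5.616 / 3.63050301 = 1.546893 mm/s


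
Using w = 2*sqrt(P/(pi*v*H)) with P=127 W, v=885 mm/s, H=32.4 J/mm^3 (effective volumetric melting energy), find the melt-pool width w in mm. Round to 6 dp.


w = 2*sqrt(127/(pi*885*32.4)) = 0.075095 mm


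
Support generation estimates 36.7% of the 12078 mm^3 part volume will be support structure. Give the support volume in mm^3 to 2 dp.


V_support = 12078 * 0.367 = 4432.63 mm^3


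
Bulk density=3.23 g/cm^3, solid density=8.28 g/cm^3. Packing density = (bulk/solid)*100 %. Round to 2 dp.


Packing = (3.23/8.28)*100 = 39.01 %


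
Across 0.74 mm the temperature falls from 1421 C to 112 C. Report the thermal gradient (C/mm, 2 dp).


G = (1421-112)/0.74 = 1768.92 C/mm


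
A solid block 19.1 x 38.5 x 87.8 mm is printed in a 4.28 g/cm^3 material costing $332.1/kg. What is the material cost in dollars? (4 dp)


V = 19.1 * 38.5 * 87.8 = 64563.73 mm^3 = 64.56373 cm^3
Mass = 64.56373 * 4.28 / 1000 = 0.27633276 kg
Cost = 0.27633276 * 332.1 = 91.7701 $


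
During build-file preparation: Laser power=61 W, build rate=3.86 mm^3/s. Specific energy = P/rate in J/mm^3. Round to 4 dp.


SE = 61 / 3.86 = 15.8031 J/mm^3


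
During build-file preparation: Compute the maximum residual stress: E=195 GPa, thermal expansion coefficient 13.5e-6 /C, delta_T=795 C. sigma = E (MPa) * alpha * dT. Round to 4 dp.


sigma = 195*1000 * 13.5e-6 * 795 = 2092.8375 MPa


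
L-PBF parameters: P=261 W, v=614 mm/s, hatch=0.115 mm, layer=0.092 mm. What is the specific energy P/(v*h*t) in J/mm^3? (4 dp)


Build rate = 614 * 0.115 * 0.092 = 6.49612 mm^3/s
SE = 261 / 6.49612 = 40.1778 J/mm^3


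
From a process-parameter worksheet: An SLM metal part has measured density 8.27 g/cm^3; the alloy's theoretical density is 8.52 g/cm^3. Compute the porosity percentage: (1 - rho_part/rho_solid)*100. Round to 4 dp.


Porosity = (1-8.27/8.52)*100 = 2.9343 %


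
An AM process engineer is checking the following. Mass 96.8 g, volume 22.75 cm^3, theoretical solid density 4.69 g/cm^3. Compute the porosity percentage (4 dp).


rho_part = 96.8 / 22.75 = 4.25494505 g/cm^3
Porosity = (1 - 4.25494505/4.69)*100 = 9.2762 %


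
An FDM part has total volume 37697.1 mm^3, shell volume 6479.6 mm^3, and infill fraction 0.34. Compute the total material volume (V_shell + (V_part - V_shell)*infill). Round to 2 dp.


V_infill = (37697.1 - 6479.6) * 0.34 = 10613.95
V_total = 6479.6 + 10613.95 = 17093.55 mm^3


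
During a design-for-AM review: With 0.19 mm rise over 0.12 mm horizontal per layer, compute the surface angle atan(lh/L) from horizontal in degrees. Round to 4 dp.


angle = atan(0.19/0.12) = 57.7244 degrees


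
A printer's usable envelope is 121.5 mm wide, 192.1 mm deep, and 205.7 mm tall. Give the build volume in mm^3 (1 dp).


V = 121.5 * 192.1 * 205.7 = 4801068.9 mm^3


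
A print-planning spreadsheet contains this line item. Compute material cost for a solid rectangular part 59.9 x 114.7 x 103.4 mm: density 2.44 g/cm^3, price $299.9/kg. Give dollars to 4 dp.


V = 59.9 * 114.7 * 103.4 = 710412.802 mm^3 = 710.412802 cm^3
Mass = 710.412802 * 2.44 / 1000 = 1.73340724 kg
Cost = 1.73340724 * 299.9 = 519.8488 $


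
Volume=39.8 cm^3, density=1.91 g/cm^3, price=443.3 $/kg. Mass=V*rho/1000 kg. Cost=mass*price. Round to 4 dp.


Mass = 39.8*1.91/1000 = 0.076018 kg
Cost = 0.076018 * 443.3 = 33.6988 $


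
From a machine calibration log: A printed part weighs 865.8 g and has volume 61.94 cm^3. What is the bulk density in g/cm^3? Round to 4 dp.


rho = 865.8 / 61.94 = 13.978 g/cm^3


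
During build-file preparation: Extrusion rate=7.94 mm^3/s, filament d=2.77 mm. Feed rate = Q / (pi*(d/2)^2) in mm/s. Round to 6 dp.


A = pi*(2.77/2)^2 = 6.026282
v = 7.94 / 6.026282 = 1.317562 mm/s


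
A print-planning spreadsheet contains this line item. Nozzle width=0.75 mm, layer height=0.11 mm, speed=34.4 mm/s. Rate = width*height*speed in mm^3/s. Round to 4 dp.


Rate = 0.75 * 0.11 * 34.4 = 2.838 mm^3/s


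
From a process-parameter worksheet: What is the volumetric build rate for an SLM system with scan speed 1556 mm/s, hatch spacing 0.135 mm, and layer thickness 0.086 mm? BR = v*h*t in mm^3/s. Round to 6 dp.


Rate = 1556 * 0.135 * 0.086 = 18.06516 mm^3/s


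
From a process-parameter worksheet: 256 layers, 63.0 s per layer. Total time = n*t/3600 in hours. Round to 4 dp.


t = 256 * 63.0 / 3600 = 4.48 hrs


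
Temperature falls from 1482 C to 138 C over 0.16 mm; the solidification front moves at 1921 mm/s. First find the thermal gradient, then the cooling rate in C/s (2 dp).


G = (1482-138)/0.16 = 8400.0 C/mm
CR = 8400.0 * 1921 = 16136400.0 C/s


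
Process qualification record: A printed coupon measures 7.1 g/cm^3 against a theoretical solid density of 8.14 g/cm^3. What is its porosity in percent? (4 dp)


Porosity = (1-7.1/8.14)*100 = 12.7764 %


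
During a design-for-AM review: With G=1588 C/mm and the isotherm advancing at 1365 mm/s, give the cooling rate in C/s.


CR = 1588 * 1365 = 2167620 C/s


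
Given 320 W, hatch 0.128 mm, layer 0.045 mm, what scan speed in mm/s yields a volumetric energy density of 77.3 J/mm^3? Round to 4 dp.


v = 320 / (77.3*0.128*0.045) = 718.7006 mm/s


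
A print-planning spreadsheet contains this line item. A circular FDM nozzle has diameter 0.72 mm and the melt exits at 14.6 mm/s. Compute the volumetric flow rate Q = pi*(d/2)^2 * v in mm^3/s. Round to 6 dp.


A = pi*(0.72/2)^2 = 0.40715041 mm^2
Q = 0.40715041 * 14.6 = 5.944396 mm^3/s


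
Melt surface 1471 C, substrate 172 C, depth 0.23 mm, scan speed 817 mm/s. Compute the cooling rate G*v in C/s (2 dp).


G = (1471-172)/0.23 = 5647.82608696 C/mm
CR = 5647.82608696 * 817 = 4614273.91 C/s


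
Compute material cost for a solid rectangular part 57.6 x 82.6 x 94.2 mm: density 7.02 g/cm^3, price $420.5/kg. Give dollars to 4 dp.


V = 57.6 * 82.6 * 94.2 = 448180.992 mm^3 = 448.180992 cm^3
Mass = 448.180992 * 7.02 / 1000 = 3.14623056 kg
Cost = 3.14623056 * 420.5 = 1322.99 $


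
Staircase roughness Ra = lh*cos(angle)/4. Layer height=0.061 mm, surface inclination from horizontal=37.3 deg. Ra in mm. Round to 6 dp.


Ra = 0.061 * cos(37.3) / 4 = 0.012131 mm


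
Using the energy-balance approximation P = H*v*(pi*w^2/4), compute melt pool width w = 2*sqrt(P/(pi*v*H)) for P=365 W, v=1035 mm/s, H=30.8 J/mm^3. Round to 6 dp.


w = 2*sqrt(365/(pi*1035*30.8)) = 0.120741 mm


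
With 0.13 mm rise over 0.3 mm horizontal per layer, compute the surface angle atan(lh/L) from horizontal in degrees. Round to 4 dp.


angle = atan(0.13/0.3) = 23.4287 degrees


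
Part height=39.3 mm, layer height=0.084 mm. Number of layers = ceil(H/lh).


Layers = ceil(39.3/0.084) = 468


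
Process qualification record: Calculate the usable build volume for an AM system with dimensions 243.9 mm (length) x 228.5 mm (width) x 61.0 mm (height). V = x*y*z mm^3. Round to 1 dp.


V = 243.9 * 228.5 * 61.0 = 3399600.2 mm^3


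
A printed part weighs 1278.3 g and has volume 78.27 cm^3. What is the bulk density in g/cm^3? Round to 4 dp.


rho = 1278.3 / 78.27 = 16.3319 g/cm^3


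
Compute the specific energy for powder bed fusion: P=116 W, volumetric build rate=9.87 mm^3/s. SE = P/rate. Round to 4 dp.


SE = 116 / 9.87 = 11.7528 J/mm^3


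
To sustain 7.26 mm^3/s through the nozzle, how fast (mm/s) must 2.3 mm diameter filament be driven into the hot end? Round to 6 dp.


A = pi*(2.3/2)^2 = 4.154756
v = 7.26 / 4.154756 = 1.747395 mm/s


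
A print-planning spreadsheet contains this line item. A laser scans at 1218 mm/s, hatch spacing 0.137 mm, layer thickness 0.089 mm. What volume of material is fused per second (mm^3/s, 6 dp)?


Rate = 1218 * 0.137 * 0.089 = 14.851074 mm^3/s


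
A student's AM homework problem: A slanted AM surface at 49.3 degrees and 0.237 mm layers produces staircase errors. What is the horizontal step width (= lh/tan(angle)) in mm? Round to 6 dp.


step = 0.237 / tan(49.3) = 0.203852 mm


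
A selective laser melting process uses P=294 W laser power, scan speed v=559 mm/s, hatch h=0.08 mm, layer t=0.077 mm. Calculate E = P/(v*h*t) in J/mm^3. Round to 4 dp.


E = 294 / (559*0.08*0.077) = 85.3797 J/mm^3


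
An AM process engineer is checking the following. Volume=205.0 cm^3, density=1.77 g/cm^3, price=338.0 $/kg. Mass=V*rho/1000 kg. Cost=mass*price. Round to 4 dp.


Mass = 205.0*1.77/1000 = 0.36285 kg
Cost = 0.36285 * 338.0 = 122.6433 $


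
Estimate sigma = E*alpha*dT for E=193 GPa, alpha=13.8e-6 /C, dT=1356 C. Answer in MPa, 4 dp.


sigma = 193*1000 * 13.8e-6 * 1356 = 3611.5704 MPa


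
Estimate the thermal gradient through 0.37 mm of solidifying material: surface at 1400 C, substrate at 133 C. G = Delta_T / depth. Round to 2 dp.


G = (1400-133)/0.37 = 3424.32 C/mm


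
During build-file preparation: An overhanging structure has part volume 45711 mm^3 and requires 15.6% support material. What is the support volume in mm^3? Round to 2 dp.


V_support = 45711 * 0.156 = 7130.92 mm^3


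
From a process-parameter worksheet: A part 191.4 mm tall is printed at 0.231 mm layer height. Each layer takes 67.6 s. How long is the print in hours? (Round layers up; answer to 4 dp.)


Layers = ceil(191.4/0.231) = 829
t = 829 * 67.6 / 3600 = 15.5668 hrs


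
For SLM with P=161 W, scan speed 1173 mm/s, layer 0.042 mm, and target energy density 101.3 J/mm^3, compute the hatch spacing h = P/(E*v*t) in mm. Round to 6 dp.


h = 161 / (101.3*1173*0.042) = 0.03226 mm


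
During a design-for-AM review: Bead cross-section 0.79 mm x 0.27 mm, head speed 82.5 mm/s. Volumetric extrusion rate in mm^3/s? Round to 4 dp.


Rate = 0.79 * 0.27 * 82.5 = 17.5973 mm^3/s


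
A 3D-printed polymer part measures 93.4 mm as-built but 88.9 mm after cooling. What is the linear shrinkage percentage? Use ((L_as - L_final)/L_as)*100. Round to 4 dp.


Shrinkage = ((93.4-88.9)/93.4)*100 = 4.818 %


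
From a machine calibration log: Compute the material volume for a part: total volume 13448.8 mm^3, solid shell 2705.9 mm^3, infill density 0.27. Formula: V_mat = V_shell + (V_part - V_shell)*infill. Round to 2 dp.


V_infill = (13448.8 - 2705.9) * 0.27 = 2900.58
V_total = 2705.9 + 2900.58 = 5606.48 mm^3


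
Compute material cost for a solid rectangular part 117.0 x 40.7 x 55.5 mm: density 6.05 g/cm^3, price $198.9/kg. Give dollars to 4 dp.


V = 117.0 * 40.7 * 55.5 = 264285.45 mm^3 = 264.28545 cm^3
Mass = 264.28545 * 6.05 / 1000 = 1.59892697 kg
Cost = 1.59892697 * 198.9 = 318.0266 $


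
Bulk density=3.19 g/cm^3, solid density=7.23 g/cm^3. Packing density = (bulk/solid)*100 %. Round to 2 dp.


Packing = (3.19/7.23)*100 = 44.12 %


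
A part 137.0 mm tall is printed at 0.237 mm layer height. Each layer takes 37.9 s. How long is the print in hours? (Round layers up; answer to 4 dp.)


Layers = ceil(137.0/0.237) = 579
t = 579 * 37.9 / 3600 = 6.0956 hrs


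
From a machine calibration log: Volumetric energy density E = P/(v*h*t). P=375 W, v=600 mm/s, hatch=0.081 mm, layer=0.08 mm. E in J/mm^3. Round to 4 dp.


E = 375 / (600*0.081*0.08) = 96.4506 J/mm^3


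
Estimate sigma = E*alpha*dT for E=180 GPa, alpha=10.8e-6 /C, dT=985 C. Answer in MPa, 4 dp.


sigma = 180*1000 * 10.8e-6 * 985 = 1914.84 MPa


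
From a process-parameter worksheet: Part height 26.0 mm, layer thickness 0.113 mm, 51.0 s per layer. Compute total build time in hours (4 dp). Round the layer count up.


Layers = ceil(26.0/0.113) = 231
t = 231 * 51.0 / 3600 = 3.2725 hrs


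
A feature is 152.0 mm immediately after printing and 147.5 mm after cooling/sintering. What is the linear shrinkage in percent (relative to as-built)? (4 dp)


Shrinkage = ((152.0-147.5)/152.0)*100 = 2.9605 %


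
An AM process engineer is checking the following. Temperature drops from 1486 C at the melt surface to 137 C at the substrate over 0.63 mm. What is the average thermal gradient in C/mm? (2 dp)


G = (1486-137)/0.63 = 2141.27 C/mm


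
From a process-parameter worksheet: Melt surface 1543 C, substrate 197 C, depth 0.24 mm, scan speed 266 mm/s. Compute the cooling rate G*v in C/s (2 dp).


G = (1543-197)/0.24 = 5608.33333333 C/mm
CR = 5608.33333333 * 266 = 1491816.67 C/s


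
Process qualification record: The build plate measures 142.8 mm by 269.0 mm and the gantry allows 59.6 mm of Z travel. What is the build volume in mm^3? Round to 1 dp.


V = 142.8 * 269.0 * 59.6 = 2289426.7 mm^3


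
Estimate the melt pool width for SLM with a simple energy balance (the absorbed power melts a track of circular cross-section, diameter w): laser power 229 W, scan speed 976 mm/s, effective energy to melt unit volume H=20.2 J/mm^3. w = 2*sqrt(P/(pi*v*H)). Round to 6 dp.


w = 2*sqrt(229/(pi*976*20.2)) = 0.121611 mm


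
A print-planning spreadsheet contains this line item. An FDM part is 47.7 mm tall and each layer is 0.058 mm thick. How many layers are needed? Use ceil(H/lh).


Layers = ceil(47.7/0.058) = 823


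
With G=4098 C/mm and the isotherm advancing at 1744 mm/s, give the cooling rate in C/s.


CR = 4098 * 1744 = 7146912 C/s


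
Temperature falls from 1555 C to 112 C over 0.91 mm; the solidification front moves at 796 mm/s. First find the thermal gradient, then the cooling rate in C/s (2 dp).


G = (1555-112)/0.91 = 1585.71428571 C/mm
CR = 1585.71428571 * 796 = 1262228.57 C/s


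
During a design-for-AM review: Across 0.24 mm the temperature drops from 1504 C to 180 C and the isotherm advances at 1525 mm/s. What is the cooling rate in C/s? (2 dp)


G = (1504-180)/0.24 = 5516.66666667 C/mm
CR = 5516.66666667 * 1525 = 8412916.67 C/s


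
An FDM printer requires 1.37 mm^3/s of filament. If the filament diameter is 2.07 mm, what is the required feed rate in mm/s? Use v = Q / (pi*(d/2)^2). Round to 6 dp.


A = pi*(2.07/2)^2 = 3.365353
v = 1.37 / 3.365353 = 0.40709 mm/s


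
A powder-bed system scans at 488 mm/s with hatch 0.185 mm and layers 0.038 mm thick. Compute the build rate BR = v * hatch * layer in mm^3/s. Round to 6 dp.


Rate = 488 * 0.185 * 0.038 = 3.43064 mm^3/s


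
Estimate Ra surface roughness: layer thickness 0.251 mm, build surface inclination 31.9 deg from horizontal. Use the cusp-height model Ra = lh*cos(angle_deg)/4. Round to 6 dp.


Ra = 0.251 * cos(31.9) / 4 = 0.053273 mm


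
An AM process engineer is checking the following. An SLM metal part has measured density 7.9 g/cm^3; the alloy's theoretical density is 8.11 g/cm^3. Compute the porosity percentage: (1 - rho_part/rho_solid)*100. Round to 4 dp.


Porosity = (1-7.9/8.11)*100 = 2.5894 %


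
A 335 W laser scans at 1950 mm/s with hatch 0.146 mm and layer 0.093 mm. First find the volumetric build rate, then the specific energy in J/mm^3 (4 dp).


Build rate = 1950 * 0.146 * 0.093 = 26.4771 mm^3/s
SE = 335 / 26.4771 = 12.6524 J/mm^3


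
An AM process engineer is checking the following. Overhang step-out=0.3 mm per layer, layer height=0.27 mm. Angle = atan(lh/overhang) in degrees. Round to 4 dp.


angle = atan(0.27/0.3) = 41.9872 degrees


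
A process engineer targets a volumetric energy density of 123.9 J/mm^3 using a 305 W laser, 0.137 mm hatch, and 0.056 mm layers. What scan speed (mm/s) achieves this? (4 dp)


v = 305 / (123.9*0.137*0.056) = 320.8632 mm/s


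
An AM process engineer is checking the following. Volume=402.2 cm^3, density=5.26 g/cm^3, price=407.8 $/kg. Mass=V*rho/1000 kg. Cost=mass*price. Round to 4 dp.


Mass = 402.2*5.26/1000 = 2.115572 kg
Cost = 2.115572 * 407.8 = 862.7303 $


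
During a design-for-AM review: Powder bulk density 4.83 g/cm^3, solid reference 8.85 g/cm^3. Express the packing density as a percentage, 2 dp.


Packing = (4.83/8.85)*100 = 54.58 %


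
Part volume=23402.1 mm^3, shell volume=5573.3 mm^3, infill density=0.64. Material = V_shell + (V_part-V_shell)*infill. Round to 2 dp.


V_infill = (23402.1 - 5573.3) * 0.64 = 11410.43
V_total = 5573.3 + 11410.43 = 16983.73 mm^3


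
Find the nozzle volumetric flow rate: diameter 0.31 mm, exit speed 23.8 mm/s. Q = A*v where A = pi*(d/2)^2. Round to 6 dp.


A = pi*(0.31/2)^2 = 0.07547676 mm^2
Q = 0.07547676 * 23.8 = 1.796347 mm^3/s


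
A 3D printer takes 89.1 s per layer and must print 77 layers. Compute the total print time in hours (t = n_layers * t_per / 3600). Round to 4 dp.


t = 77 * 89.1 / 3600 = 1.9058 hrs


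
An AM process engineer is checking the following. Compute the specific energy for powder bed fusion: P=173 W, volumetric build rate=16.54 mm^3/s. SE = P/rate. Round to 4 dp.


SE = 173 / 16.54 = 10.4595 J/mm^3


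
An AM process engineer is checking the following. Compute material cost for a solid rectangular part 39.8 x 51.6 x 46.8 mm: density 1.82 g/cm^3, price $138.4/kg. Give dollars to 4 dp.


V = 39.8 * 51.6 * 46.8 = 96112.224 mm^3 = 96.112224 cm^3
Mass = 96.112224 * 1.82 / 1000 = 0.17492425 kg
Cost = 0.17492425 * 138.4 = 24.2095 $


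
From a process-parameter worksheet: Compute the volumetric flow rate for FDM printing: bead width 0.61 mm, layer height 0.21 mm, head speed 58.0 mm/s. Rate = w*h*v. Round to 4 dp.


Rate = 0.61 * 0.21 * 58.0 = 7.4298 mm^3/s


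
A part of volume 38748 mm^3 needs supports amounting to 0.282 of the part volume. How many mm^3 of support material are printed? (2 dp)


V_support = 38748 * 0.282 = 10926.94 mm^3


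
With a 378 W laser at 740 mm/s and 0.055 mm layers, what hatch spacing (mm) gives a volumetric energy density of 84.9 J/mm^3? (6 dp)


h = 378 / (84.9*740*0.055) = 0.109393 mm


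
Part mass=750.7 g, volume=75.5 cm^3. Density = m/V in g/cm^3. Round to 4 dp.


rho = 750.7 / 75.5 = 9.943 g/cm^3


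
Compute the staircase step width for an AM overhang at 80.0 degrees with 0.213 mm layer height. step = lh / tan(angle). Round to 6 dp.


step = 0.213 / tan(80.0) = 0.037558 mm


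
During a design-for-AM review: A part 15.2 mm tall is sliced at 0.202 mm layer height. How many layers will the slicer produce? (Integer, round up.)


Layers = ceil(15.2/0.202) = 76


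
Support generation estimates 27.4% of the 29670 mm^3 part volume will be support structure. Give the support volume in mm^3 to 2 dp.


V_support = 29670 * 0.274 = 8129.58 mm^3


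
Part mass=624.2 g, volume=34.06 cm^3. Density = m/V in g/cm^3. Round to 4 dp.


rho = 624.2 / 34.06 = 18.3265 g/cm^3


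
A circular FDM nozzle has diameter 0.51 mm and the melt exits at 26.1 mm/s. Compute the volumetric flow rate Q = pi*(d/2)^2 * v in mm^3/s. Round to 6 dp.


A = pi*(0.51/2)^2 = 0.20428206 mm^2
Q = 0.20428206 * 26.1 = 5.331762 mm^3/s


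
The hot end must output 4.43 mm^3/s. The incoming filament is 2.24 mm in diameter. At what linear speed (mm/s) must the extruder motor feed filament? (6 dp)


A = pi*(2.24/2)^2 = 3.940814
v = 4.43 / 3.940814 = 1.124133 mm/s


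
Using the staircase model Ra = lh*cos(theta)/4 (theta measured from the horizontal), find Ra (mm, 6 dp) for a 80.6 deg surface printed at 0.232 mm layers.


Ra = 0.232 * cos(80.6) / 4 = 0.009473 mm


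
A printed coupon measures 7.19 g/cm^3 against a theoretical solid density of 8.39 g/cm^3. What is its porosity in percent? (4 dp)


Porosity = (1-7.19/8.39)*100 = 14.3027 %


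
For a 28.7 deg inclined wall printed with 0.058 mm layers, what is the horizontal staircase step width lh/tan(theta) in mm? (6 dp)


step = 0.058 / tan(28.7) = 0.105939 mm


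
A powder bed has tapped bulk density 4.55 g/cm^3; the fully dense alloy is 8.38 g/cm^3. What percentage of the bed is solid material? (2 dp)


Packing = (4.55/8.38)*100 = 54.3 %


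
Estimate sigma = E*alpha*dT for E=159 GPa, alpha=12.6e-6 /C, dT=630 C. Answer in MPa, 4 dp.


sigma = 159*1000 * 12.6e-6 * 630 = 1262.142 MPa


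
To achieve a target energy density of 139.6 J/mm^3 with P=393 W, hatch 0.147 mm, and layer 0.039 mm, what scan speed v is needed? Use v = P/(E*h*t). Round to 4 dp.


v = 393 / (139.6*0.147*0.039) = 491.0494 mm/s


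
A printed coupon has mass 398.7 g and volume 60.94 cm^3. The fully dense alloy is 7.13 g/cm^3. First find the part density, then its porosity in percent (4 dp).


rho_part = 398.7 / 60.94 = 6.54250082 g/cm^3
Porosity = (1 - 6.54250082/7.13)*100 = 8.2398 %


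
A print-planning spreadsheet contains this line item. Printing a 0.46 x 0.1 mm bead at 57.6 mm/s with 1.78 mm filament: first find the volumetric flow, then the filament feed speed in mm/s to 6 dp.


Q = 0.46 * 0.1 * 57.6 = 2.6496 mm^3/s
A_fil = pi*(1.78/2)^2 = 2.48845554 mm^2
v_feed = 2.6496 / 2.48845554 = 1.064757 mm/s


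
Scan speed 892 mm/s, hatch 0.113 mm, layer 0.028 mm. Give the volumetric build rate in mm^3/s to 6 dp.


Rate = 892 * 0.113 * 0.028 = 2.822288 mm^3/s


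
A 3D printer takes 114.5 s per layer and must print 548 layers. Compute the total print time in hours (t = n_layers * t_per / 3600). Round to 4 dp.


t = 548 * 114.5 / 3600 = 17.4294 hrs


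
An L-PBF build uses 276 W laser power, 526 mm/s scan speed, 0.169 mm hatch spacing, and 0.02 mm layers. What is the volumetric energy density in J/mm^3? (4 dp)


E = 276 / (526*0.169*0.02) = 155.2411 J/mm^3


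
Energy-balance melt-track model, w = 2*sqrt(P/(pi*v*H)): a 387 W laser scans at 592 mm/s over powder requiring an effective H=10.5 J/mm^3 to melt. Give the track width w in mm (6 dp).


w = 2*sqrt(387/(pi*592*10.5)) = 0.28155 mm


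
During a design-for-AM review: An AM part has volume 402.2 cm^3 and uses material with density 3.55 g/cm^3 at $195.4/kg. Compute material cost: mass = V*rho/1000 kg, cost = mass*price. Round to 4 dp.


Mass = 402.2*3.55/1000 = 1.42781 kg
Cost = 1.42781 * 195.4 = 278.9941 $


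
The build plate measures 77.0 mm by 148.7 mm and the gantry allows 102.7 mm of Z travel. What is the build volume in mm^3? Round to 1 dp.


V = 77.0 * 148.7 * 102.7 = 1175904.7 mm^3


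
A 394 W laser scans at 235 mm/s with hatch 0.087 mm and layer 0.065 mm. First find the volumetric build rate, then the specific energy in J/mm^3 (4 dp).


Build rate = 235 * 0.087 * 0.065 = 1.328925 mm^3/s
SE = 394 / 1.328925 = 296.4802 J/mm^3


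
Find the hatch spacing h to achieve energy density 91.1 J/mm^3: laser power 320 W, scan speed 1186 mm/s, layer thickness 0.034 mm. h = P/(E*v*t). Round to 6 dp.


h = 320 / (91.1*1186*0.034) = 0.08711 mm


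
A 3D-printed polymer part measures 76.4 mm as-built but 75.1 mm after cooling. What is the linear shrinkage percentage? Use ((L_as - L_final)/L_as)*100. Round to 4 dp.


Shrinkage = ((76.4-75.1)/76.4)*100 = 1.7016 %


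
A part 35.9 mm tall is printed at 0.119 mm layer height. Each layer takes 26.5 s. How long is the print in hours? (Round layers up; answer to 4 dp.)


Layers = ceil(35.9/0.119) = 302
t = 302 * 26.5 / 3600 = 2.2231 hrs


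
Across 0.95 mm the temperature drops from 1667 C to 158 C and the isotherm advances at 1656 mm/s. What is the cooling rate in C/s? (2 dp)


G = (1667-158)/0.95 = 1588.42105263 C/mm
CR = 1588.42105263 * 1656 = 2630425.26 C/s


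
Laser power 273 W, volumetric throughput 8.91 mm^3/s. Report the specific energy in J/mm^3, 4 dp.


SE = 273 / 8.91 = 30.6397 J/mm^3


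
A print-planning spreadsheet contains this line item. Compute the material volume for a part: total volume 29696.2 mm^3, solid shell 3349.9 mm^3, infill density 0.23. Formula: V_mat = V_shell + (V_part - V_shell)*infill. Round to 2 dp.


V_infill = (29696.2 - 3349.9) * 0.23 = 6059.65
V_total = 3349.9 + 6059.65 = 9409.55 mm^3


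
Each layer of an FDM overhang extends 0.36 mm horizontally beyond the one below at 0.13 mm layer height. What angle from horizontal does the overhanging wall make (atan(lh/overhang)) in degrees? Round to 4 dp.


angle = atan(0.13/0.36) = 19.8552 degrees


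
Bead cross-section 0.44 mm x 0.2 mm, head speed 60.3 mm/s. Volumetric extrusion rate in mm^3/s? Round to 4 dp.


Rate = 0.44 * 0.2 * 60.3 = 5.3064 mm^3/s


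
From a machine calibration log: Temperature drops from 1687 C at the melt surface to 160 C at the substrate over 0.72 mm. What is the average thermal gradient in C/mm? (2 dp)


G = (1687-160)/0.72 = 2120.83 C/mm


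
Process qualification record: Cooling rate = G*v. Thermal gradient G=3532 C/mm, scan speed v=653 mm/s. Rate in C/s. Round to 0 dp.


CR = 3532 * 653 = 2306396 C/s


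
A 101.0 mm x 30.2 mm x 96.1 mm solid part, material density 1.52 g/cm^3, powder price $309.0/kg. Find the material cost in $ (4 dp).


V = 101.0 * 30.2 * 96.1 = 293124.22 mm^3 = 293.12422 cm^3
Mass = 293.12422 * 1.52 / 1000 = 0.44554881 kg
Cost = 0.44554881 * 309.0 = 137.6746 $


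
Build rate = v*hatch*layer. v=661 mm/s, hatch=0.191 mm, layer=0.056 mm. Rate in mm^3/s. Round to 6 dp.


Rate = 661 * 0.191 * 0.056 = 7.070056 mm^3/s


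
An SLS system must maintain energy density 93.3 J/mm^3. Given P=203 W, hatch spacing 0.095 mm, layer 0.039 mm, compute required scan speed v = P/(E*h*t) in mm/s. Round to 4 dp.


v = 203 / (93.3*0.095*0.039) = 587.2543 mm/s


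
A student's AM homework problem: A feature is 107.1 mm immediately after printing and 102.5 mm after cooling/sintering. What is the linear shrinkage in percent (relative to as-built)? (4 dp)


Shrinkage = ((107.1-102.5)/107.1)*100 = 4.2951 %


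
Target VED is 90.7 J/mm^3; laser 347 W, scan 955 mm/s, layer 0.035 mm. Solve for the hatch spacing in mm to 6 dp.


h = 347 / (90.7*955*0.035) = 0.114459 mm


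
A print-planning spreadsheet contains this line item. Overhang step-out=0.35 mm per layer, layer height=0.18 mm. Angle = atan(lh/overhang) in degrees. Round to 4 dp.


angle = atan(0.18/0.35) = 27.2161 degrees


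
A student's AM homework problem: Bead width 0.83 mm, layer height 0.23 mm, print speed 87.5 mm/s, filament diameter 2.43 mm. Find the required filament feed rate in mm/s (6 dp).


Q = 0.83 * 0.23 * 87.5 = 16.70375 mm^3/s
A_fil = pi*(2.43/2)^2 = 4.63769762 mm^2
v_feed = 16.70375 / 4.63769762 = 3.601733 mm/s


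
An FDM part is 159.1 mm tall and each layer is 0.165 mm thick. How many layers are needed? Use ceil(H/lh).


Layers = ceil(159.1/0.165) = 965


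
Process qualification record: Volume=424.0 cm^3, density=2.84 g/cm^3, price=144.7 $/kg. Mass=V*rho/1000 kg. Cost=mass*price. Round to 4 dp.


Mass = 424.0*2.84/1000 = 1.20416 kg
Cost = 1.20416 * 144.7 = 174.242 $


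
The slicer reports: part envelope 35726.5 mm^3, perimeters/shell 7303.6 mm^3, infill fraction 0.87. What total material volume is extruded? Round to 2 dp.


V_infill = (35726.5 - 7303.6) * 0.87 = 24727.92
V_total = 7303.6 + 24727.92 = 32031.52 mm^3


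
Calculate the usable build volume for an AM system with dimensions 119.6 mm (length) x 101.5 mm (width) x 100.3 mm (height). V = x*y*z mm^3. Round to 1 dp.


V = 119.6 * 101.5 * 100.3 = 1217581.8 mm^3


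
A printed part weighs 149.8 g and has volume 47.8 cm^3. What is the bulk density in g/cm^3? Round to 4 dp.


rho = 149.8 / 47.8 = 3.1339 g/cm^3


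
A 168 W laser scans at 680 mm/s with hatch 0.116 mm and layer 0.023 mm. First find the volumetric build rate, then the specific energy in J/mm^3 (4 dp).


Build rate = 680 * 0.116 * 0.023 = 1.81424 mm^3/s
SE = 168 / 1.81424 = 92.6008 J/mm^3


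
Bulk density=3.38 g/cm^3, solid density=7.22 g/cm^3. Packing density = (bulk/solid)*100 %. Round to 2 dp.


Packing = (3.38/7.22)*100 = 46.81 %


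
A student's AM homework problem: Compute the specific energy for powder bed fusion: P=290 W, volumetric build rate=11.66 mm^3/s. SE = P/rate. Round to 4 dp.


SE = 290 / 11.66 = 24.8714 J/mm^3


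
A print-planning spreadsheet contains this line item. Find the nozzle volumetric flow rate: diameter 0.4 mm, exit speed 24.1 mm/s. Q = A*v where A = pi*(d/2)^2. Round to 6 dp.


A = pi*(0.4/2)^2 = 0.12566371 mm^2
Q = 0.12566371 * 24.1 = 3.028495 mm^3/s


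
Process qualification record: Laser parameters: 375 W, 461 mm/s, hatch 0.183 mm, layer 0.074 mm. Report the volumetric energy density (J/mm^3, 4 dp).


E = 375 / (461*0.183*0.074) = 60.0686 J/mm^3


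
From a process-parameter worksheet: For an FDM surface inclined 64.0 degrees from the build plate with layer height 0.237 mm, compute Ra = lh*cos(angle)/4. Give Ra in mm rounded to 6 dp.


Ra = 0.237 * cos(64.0) / 4 = 0.025973 mm


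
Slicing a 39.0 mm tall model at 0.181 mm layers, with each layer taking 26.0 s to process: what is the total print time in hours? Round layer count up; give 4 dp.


Layers = ceil(39.0/0.181) = 216
t = 216 * 26.0 / 3600 = 1.56 hrs


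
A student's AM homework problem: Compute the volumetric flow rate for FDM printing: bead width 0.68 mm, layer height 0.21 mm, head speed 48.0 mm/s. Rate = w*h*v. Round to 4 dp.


Rate = 0.68 * 0.21 * 48.0 = 6.8544 mm^3/s


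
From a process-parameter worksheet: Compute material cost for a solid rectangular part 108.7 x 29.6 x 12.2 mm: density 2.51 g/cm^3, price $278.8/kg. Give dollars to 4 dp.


V = 108.7 * 29.6 * 12.2 = 39253.744 mm^3 = 39.253744 cm^3
Mass = 39.253744 * 2.51 / 1000 = 0.0985269 kg
Cost = 0.0985269 * 278.8 = 27.4693 $


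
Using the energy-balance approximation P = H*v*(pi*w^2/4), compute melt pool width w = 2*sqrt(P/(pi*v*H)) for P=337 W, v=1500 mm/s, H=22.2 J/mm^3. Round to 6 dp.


w = 2*sqrt(337/(pi*1500*22.2)) = 0.113514 mm


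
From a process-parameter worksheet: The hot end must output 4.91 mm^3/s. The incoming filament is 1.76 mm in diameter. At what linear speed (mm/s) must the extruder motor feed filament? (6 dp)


A = pi*(1.76/2)^2 = 2.432849
v = 4.91 / 2.432849 = 2.01821 mm/s


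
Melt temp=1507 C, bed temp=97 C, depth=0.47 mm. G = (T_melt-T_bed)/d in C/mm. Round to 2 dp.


G = (1507-97)/0.47 = 3000.0 C/mm


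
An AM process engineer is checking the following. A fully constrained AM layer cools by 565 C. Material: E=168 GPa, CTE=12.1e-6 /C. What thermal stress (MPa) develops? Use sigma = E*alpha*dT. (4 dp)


sigma = 168*1000 * 12.1e-6 * 565 = 1148.532 MPa


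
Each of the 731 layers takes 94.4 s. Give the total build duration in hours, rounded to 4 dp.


t = 731 * 94.4 / 3600 = 19.1684 hrs


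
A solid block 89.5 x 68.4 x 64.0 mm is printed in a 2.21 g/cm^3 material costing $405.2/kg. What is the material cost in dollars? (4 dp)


V = 89.5 * 68.4 * 64.0 = 391795.2 mm^3 = 391.7952 cm^3
Mass = 391.7952 * 2.21 / 1000 = 0.86586739 kg
Cost = 0.86586739 * 405.2 = 350.8495 $


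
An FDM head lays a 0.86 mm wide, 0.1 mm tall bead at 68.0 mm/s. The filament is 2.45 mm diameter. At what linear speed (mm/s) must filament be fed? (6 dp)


Q = 0.86 * 0.1 * 68.0 = 5.848 mm^3/s
A_fil = pi*(2.45/2)^2 = 4.71435248 mm^2
v_feed = 5.848 / 4.71435248 = 1.240467 mm/s


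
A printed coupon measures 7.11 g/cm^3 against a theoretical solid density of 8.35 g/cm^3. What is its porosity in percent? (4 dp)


Porosity = (1-7.11/8.35)*100 = 14.8503 %


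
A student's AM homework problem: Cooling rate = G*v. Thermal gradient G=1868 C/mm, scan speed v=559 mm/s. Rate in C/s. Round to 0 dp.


CR = 1868 * 559 = 1044212 C/s


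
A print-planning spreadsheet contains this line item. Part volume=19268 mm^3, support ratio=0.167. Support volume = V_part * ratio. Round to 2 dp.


V_support = 19268 * 0.167 = 3217.76 mm^3


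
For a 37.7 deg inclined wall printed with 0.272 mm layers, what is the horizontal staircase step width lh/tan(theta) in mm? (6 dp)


step = 0.272 / tan(37.7) = 0.351927 mm


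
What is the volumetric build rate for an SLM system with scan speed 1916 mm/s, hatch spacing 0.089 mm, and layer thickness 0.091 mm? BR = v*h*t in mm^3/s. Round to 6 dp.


Rate = 1916 * 0.089 * 0.091 = 15.517684 mm^3/s


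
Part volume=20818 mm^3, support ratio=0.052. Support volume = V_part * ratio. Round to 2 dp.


V_support = 20818 * 0.052 = 1082.54 mm^3


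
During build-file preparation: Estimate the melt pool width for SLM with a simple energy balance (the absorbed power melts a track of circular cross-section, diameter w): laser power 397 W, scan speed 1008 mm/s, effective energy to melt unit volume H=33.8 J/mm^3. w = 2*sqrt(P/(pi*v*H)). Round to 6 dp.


w = 2*sqrt(397/(pi*1008*33.8)) = 0.121804 mm


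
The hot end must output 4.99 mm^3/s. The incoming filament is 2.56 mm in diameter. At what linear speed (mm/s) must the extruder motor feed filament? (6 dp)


A = pi*(2.56/2)^2 = 5.147185
v = 4.99 / 5.147185 = 0.969462 mm/s


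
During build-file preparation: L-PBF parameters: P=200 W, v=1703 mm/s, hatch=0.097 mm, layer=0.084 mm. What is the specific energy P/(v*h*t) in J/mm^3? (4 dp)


Build rate = 1703 * 0.097 * 0.084 = 13.876044 mm^3/s
SE = 200 / 13.876044 = 14.4133 J/mm^3


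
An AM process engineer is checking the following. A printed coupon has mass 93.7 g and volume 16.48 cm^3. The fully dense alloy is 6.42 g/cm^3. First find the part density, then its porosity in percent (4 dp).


rho_part = 93.7 / 16.48 = 5.68567961 g/cm^3
Porosity = (1 - 5.68567961/6.42)*100 = 11.438 %


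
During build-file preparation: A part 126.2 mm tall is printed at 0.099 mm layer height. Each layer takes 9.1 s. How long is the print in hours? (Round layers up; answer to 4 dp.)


Layers = ceil(126.2/0.099) = 1275
t = 1275 * 9.1 / 3600 = 3.2229 hrs


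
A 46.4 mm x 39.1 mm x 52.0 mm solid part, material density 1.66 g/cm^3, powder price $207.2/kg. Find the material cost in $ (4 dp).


V = 46.4 * 39.1 * 52.0 = 94340.48 mm^3 = 94.34048 cm^3
Mass = 94.34048 * 1.66 / 1000 = 0.1566052 kg
Cost = 0.1566052 * 207.2 = 32.4486 $


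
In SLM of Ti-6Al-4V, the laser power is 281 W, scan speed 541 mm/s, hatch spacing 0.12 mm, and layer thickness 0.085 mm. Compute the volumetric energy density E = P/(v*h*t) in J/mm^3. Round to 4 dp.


E = 281 / (541*0.12*0.085) = 50.9224 J/mm^3


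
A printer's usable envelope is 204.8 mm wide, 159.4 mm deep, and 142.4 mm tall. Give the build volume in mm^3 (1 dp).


V = 204.8 * 159.4 * 142.4 = 4648665.1 mm^3


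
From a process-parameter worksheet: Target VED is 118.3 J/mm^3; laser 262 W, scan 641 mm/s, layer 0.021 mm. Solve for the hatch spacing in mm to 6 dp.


h = 262 / (118.3*641*0.021) = 0.164528 mm


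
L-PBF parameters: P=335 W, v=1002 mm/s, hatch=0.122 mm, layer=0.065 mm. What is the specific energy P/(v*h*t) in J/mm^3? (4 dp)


Build rate = 1002 * 0.122 * 0.065 = 7.94586 mm^3/s
SE = 335 / 7.94586 = 42.1603 J/mm^3


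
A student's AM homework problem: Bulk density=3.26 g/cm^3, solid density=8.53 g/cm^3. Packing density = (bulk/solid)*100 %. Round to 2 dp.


Packing = (3.26/8.53)*100 = 38.22 %


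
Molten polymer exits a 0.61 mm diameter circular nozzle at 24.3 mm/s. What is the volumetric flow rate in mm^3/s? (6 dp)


A = pi*(0.61/2)^2 = 0.29224666 mm^2
Q = 0.29224666 * 24.3 = 7.101594 mm^3/s
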